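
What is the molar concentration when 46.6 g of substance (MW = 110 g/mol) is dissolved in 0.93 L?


C = (mass / MW) / volume
C = (46.6 / 110) / 0.93
C = 0.4555 M

0.4555 M


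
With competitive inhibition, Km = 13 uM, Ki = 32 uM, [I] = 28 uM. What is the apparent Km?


Km_app = Km * (1 + [I]/Ki)
Km_app = 13 * (1 + 28/32)
Km_app = 24.375 uM

24.375 uM


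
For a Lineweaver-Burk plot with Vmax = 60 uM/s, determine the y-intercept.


y-intercept = 1/Vmax
= 1/60
= 0.0167 s/uM

0.0167 s/uM


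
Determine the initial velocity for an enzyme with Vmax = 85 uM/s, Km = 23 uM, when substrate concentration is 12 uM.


v = Vmax * [S] / (Km + [S])
v = 85 * 12 / (23 + 12)
v = 29.1429 uM/s

29.1429 uM/s


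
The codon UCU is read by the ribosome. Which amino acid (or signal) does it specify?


Standard genetic code lookup.
Codon UCU -> Ser

Ser


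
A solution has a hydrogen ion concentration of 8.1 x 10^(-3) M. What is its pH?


pH = -log10([H+])
pH = -log10(8.1 x 10^(-3))
pH = 2.0915

2.0915


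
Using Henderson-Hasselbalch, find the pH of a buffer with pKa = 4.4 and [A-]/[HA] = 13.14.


pH = pKa + log10([A-]/[HA])
pH = 4.4 + log10(13.14)
pH = 5.5186

5.5186


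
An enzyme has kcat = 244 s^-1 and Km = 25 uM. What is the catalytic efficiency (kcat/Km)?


Catalytic efficiency = kcat / Km
= 244 / 25
= 9.76 uM^-1*s^-1

9.76 uM^-1*s^-1


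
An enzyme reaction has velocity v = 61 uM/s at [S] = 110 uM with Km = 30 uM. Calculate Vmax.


Vmax = v * (Km + [S]) / [S]
Vmax = 61 * (30 + 110) / 110
Vmax = 77.6364 uM/s

77.6364 uM/s


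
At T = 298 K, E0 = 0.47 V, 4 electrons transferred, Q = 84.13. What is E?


E = E0 - (RT/nF) * ln(Q)
E = 0.47 - (8.314 * 298 / (4 * 96485)) * ln(84.13)
E = 0.4415 V

0.4415 V


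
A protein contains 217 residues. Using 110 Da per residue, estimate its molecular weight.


MW = n_residues * 110 Da
MW = 217 * 110
MW = 23870 Da

23870 Da


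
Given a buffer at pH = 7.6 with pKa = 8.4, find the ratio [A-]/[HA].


[A-]/[HA] = 10^(pH - pKa)
= 10^(7.6 - 8.4)
= 0.1585

0.1585


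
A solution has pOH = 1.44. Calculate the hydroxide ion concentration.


[OH-] = 10^(-pOH)
[OH-] = 10^(-1.44)
[OH-] = 0.0363 M

0.0363 M


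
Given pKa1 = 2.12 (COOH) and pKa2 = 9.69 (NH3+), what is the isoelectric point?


pI = (pKa1 + pKa2) / 2
pI = (2.12 + 9.69) / 2
pI = 5.905

5.905


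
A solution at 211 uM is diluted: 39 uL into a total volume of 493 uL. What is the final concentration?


C2 = C1 * V1 / V2
C2 = 211 * 39 / 493
C2 = 16.6917 uM

16.6917 uM


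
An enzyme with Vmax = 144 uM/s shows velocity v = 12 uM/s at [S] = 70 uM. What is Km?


Km = [S] * (Vmax - v) / v
Km = 70 * (144 - 12) / 12
Km = 770.0 uM

770.0 uM


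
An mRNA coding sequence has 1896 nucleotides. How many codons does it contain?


codons = nucleotides / 3
codons = 1896 / 3 = 632

632


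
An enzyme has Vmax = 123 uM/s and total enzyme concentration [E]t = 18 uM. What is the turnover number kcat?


kcat = Vmax / [E]t
kcat = 123 / 18
kcat = 6.8333 s^-1

6.8333 s^-1


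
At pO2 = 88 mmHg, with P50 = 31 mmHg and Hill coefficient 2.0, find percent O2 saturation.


Y = pO2^n / (P50^n + pO2^n)
Y = 88^2.0 / (31^2.0 + 88^2.0)
Y = 88.96%

88.96%


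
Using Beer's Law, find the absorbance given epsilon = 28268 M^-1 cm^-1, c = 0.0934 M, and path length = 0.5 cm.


A = epsilon * c * l
A = 28268 * 0.0934 * 0.5
A = 1320.1156

1320.1156


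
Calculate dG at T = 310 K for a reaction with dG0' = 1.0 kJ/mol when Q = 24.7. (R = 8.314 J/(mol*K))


dG = dG0' + RT * ln(Q) / 1000
dG = 1.0 + 8.314 * 310 * ln(24.7) / 1000
dG = 9.265 kJ/mol

9.265 kJ/mol


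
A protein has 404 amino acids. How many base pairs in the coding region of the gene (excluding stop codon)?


Each amino acid = 1 codon = 3 bp
bp = 404 * 3 = 1212 bp

1212 bp


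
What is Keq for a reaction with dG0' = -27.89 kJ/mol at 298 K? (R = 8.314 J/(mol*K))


Keq = exp(-dG0 * 1000 / (R * T))
Keq = exp(-(-27.89) * 1000 / (8.314 * 298))
Keq = 77419.0921

77419.0921


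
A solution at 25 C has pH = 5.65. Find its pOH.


pOH = 14 - pH
pOH = 14 - 5.65
pOH = 8.35

8.35


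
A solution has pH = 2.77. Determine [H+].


[H+] = 10^(-pH)
[H+] = 10^(-2.77)
[H+] = 0.0017 M

0.0017 M


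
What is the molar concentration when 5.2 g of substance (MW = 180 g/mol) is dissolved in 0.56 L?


C = (mass / MW) / volume
C = (5.2 / 180) / 0.56
C = 0.0516 M

0.0516 M


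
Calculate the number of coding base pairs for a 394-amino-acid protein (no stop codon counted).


Each amino acid = 1 codon = 3 bp
bp = 394 * 3 = 1182 bp

1182 bp


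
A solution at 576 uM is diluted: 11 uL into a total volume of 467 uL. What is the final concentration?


C2 = C1 * V1 / V2
C2 = 576 * 11 / 467
C2 = 13.5675 uM

13.5675 uM


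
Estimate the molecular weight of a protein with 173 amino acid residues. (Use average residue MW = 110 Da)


MW = n_residues * 110 Da
MW = 173 * 110
MW = 19030 Da

19030 Da


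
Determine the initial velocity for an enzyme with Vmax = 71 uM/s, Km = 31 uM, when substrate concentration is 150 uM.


v = Vmax * [S] / (Km + [S])
v = 71 * 150 / (31 + 150)
v = 58.8398 uM/s

58.8398 uM/s


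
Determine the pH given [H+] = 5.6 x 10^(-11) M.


pH = -log10([H+])
pH = -log10(5.6 x 10^(-11))
pH = 10.2518

10.2518


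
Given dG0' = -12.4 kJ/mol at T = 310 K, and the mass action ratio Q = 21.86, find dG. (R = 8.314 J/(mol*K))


dG = dG0' + RT * ln(Q) / 1000
dG = -12.4 + 8.314 * 310 * ln(21.86) / 1000
dG = -4.4498 kJ/mol

-4.4498 kJ/mol


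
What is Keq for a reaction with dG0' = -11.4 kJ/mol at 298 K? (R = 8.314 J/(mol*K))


Keq = exp(-dG0 * 1000 / (R * T))
Keq = exp(-(-11.4) * 1000 / (8.314 * 298))
Keq = 99.6116

99.6116


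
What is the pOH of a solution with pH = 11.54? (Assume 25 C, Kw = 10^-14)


pOH = 14 - pH
pOH = 14 - 11.54
pOH = 2.46

2.46


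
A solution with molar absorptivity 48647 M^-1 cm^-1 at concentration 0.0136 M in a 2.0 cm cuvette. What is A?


A = epsilon * c * l
A = 48647 * 0.0136 * 2.0
A = 1323.1984

1323.1984


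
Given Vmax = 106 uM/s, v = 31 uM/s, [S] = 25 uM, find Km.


Km = [S] * (Vmax - v) / v
Km = 25 * (106 - 31) / 31
Km = 60.4839 uM

60.4839 uM


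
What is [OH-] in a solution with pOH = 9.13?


[OH-] = 10^(-pOH)
[OH-] = 10^(-9.13)
[OH-] = 7.413e-10 M

7.413e-10 M


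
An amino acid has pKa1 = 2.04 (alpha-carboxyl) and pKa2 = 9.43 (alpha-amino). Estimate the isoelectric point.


pI = (pKa1 + pKa2) / 2
pI = (2.04 + 9.43) / 2
pI = 5.735

5.735


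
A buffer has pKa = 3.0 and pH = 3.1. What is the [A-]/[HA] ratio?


[A-]/[HA] = 10^(pH - pKa)
= 10^(3.1 - 3.0)
= 1.2589

1.2589


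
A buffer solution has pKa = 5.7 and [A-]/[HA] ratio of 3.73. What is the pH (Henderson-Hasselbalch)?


pH = pKa + log10([A-]/[HA])
pH = 5.7 + log10(3.73)
pH = 6.2717

6.2717


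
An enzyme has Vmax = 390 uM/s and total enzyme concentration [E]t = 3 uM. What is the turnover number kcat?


kcat = Vmax / [E]t
kcat = 390 / 3
kcat = 130.0 s^-1

130.0 s^-1


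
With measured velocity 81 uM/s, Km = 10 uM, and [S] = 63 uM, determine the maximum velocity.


Vmax = v * (Km + [S]) / [S]
Vmax = 81 * (10 + 63) / 63
Vmax = 93.8571 uM/s

93.8571 uM/s


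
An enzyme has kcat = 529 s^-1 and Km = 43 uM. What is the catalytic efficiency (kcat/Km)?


Catalytic efficiency = kcat / Km
= 529 / 43
= 12.3023 uM^-1*s^-1

12.3023 uM^-1*s^-1


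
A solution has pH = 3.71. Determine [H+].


[H+] = 10^(-pH)
[H+] = 10^(-3.71)
[H+] = 1.950e-04 M

1.950e-04 M


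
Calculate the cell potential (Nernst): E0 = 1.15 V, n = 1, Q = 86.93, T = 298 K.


E = E0 - (RT/nF) * ln(Q)
E = 1.15 - (8.314 * 298 / (1 * 96485)) * ln(86.93)
E = 1.0353 V

1.0353 V


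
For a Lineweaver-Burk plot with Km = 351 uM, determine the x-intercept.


x-intercept = -1/Km
= -1/351
= -0.0028 1/uM

-0.0028 1/uM


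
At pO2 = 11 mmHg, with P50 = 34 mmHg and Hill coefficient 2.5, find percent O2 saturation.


Y = pO2^n / (P50^n + pO2^n)
Y = 11^2.5 / (34^2.5 + 11^2.5)
Y = 5.62%

5.62%


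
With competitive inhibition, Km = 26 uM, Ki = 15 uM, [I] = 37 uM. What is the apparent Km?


Km_app = Km * (1 + [I]/Ki)
Km_app = 26 * (1 + 37/15)
Km_app = 90.1333 uM

90.1333 uM


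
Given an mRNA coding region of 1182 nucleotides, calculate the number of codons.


codons = nucleotides / 3
codons = 1182 / 3 = 394

394


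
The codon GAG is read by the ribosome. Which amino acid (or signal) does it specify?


Standard genetic code lookup.
Codon GAG -> Glu

Glu


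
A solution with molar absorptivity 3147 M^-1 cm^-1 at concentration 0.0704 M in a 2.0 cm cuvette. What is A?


A = epsilon * c * l
A = 3147 * 0.0704 * 2.0
A = 443.0976

443.0976


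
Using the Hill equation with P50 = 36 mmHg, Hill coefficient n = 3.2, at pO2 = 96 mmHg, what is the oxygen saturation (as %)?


Y = pO2^n / (P50^n + pO2^n)
Y = 96^3.2 / (36^3.2 + 96^3.2)
Y = 95.85%

95.85%


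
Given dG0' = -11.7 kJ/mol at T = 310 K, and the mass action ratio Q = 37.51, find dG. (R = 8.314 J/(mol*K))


dG = dG0' + RT * ln(Q) / 1000
dG = -11.7 + 8.314 * 310 * ln(37.51) / 1000
dG = -2.3582 kJ/mol

-2.3582 kJ/mol


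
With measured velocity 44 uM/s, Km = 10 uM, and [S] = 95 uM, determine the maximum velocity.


Vmax = v * (Km + [S]) / [S]
Vmax = 44 * (10 + 95) / 95
Vmax = 48.6316 uM/s

48.6316 uM/s


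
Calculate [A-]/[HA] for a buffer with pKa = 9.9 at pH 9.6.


[A-]/[HA] = 10^(pH - pKa)
= 10^(9.6 - 9.9)
= 0.5012

0.5012


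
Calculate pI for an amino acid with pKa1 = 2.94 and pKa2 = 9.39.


pI = (pKa1 + pKa2) / 2
pI = (2.94 + 9.39) / 2
pI = 6.165

6.165


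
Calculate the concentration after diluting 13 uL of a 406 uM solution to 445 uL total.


C2 = C1 * V1 / V2
C2 = 406 * 13 / 445
C2 = 11.8607 uM

11.8607 uM


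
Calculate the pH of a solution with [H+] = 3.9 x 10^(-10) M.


pH = -log10([H+])
pH = -log10(3.9 x 10^(-10))
pH = 9.4089

9.4089


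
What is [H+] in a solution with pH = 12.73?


[H+] = 10^(-pH)
[H+] = 10^(-12.73)
[H+] = 1.862e-13 M

1.862e-13 M


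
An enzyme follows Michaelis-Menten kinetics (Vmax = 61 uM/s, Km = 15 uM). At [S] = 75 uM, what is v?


v = Vmax * [S] / (Km + [S])
v = 61 * 75 / (15 + 75)
v = 50.8333 uM/s

50.8333 uM/s


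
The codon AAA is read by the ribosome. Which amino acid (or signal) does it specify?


Standard genetic code lookup.
Codon AAA -> Lys

Lys


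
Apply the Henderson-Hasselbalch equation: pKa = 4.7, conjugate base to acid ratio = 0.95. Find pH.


pH = pKa + log10([A-]/[HA])
pH = 4.7 + log10(0.95)
pH = 4.6777

4.6777


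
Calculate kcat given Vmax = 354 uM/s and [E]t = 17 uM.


kcat = Vmax / [E]t
kcat = 354 / 17
kcat = 20.8235 s^-1

20.8235 s^-1


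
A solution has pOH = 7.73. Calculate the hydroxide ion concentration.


[OH-] = 10^(-pOH)
[OH-] = 10^(-7.73)
[OH-] = 1.862e-08 M

1.862e-08 M


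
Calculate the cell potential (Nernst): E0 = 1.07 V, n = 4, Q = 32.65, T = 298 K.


E = E0 - (RT/nF) * ln(Q)
E = 1.07 - (8.314 * 298 / (4 * 96485)) * ln(32.65)
E = 1.0476 V

1.0476 V


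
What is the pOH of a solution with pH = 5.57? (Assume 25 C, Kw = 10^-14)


pOH = 14 - pH
pOH = 14 - 5.57
pOH = 8.43

8.43


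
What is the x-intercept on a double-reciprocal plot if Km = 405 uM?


x-intercept = -1/Km
= -1/405
= -0.0025 1/uM

-0.0025 1/uM


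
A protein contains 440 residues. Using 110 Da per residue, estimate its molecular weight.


MW = n_residues * 110 Da
MW = 440 * 110
MW = 48400 Da

48400 Da


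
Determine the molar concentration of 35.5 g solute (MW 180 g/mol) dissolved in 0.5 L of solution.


C = (mass / MW) / volume
C = (35.5 / 180) / 0.5
C = 0.3944 M

0.3944 M


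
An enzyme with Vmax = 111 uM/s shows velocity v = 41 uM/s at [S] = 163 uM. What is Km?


Km = [S] * (Vmax - v) / v
Km = 163 * (111 - 41) / 41
Km = 278.2927 uM

278.2927 uM


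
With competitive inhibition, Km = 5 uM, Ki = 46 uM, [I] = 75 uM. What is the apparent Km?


Km_app = Km * (1 + [I]/Ki)
Km_app = 5 * (1 + 75/46)
Km_app = 13.1522 uM

13.1522 uM


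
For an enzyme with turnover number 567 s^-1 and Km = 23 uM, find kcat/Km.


Catalytic efficiency = kcat / Km
= 567 / 23
= 24.6522 uM^-1*s^-1

24.6522 uM^-1*s^-1


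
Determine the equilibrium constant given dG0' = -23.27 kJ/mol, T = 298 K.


Keq = exp(-dG0 * 1000 / (R * T))
Keq = exp(-(-23.27) * 1000 / (8.314 * 298))
Keq = 11995.1759

11995.1759


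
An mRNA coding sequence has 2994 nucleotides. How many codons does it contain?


codons = nucleotides / 3
codons = 2994 / 3 = 998

998


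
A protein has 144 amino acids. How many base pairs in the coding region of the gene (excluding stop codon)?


Each amino acid = 1 codon = 3 bp
bp = 144 * 3 = 432 bp

432 bp


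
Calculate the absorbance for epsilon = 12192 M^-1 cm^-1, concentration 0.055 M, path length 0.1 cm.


A = epsilon * c * l
A = 12192 * 0.055 * 0.1
A = 67.056

67.056


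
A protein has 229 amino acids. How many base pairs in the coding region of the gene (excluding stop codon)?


Each amino acid = 1 codon = 3 bp
bp = 229 * 3 = 687 bp

687 bp


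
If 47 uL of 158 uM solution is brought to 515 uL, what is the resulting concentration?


C2 = C1 * V1 / V2
C2 = 158 * 47 / 515
C2 = 14.4194 uM

14.4194 uM


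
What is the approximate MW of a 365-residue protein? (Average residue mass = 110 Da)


MW = n_residues * 110 Da
MW = 365 * 110
MW = 40150 Da

40150 Da


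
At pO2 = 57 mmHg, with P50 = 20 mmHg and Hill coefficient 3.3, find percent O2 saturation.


Y = pO2^n / (P50^n + pO2^n)
Y = 57^3.3 / (20^3.3 + 57^3.3)
Y = 96.94%

96.94%


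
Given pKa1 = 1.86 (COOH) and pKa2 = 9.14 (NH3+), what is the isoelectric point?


pI = (pKa1 + pKa2) / 2
pI = (1.86 + 9.14) / 2
pI = 5.5

5.5


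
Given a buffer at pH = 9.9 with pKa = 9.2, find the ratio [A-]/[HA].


[A-]/[HA] = 10^(pH - pKa)
= 10^(9.9 - 9.2)
= 5.0119

5.0119


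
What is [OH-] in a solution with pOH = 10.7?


[OH-] = 10^(-pOH)
[OH-] = 10^(-10.7)
[OH-] = 1.995e-11 M

1.995e-11 M


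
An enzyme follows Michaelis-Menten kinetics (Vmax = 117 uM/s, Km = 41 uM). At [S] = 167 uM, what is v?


v = Vmax * [S] / (Km + [S])
v = 117 * 167 / (41 + 167)
v = 93.9375 uM/s

93.9375 uM/s


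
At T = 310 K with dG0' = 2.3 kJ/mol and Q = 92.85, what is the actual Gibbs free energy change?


dG = dG0' + RT * ln(Q) / 1000
dG = 2.3 + 8.314 * 310 * ln(92.85) / 1000
dG = 13.9779 kJ/mol

13.9779 kJ/mol


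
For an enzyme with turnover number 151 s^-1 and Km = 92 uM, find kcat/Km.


Catalytic efficiency = kcat / Km
= 151 / 92
= 1.6413 uM^-1*s^-1

1.6413 uM^-1*s^-1


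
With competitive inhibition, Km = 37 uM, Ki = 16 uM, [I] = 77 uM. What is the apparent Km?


Km_app = Km * (1 + [I]/Ki)
Km_app = 37 * (1 + 77/16)
Km_app = 215.0625 uM

215.0625 uM


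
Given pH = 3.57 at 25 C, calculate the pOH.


pOH = 14 - pH
pOH = 14 - 3.57
pOH = 10.43

10.43


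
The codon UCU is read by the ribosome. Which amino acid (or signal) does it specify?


Standard genetic code lookup.
Codon UCU -> Ser

Ser


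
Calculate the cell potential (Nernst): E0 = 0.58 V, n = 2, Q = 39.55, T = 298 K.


E = E0 - (RT/nF) * ln(Q)
E = 0.58 - (8.314 * 298 / (2 * 96485)) * ln(39.55)
E = 0.5328 V

0.5328 V


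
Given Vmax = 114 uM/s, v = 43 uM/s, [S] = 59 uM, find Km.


Km = [S] * (Vmax - v) / v
Km = 59 * (114 - 43) / 43
Km = 97.4186 uM

97.4186 uM


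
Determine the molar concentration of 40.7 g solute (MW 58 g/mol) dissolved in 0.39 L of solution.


C = (mass / MW) / volume
C = (40.7 / 58) / 0.39
C = 1.7993 M

1.7993 M


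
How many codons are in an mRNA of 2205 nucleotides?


codons = nucleotides / 3
codons = 2205 / 3 = 735

735


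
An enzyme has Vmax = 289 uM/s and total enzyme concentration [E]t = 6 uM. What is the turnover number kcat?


kcat = Vmax / [E]t
kcat = 289 / 6
kcat = 48.1667 s^-1

48.1667 s^-1


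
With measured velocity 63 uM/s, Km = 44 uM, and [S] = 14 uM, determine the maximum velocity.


Vmax = v * (Km + [S]) / [S]
Vmax = 63 * (44 + 14) / 14
Vmax = 261.0 uM/s

261.0 uM/s


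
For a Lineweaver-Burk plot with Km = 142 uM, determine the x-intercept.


x-intercept = -1/Km
= -1/142
= -0.007 1/uM

-0.007 1/uM


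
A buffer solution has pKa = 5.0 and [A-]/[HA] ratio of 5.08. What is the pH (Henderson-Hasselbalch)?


pH = pKa + log10([A-]/[HA])
pH = 5.0 + log10(5.08)
pH = 5.7059

5.7059


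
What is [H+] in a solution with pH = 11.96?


[H+] = 10^(-pH)
[H+] = 10^(-11.96)
[H+] = 1.096e-12 M

1.096e-12 M


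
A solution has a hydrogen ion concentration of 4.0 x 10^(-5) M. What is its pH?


pH = -log10([H+])
pH = -log10(4.0 x 10^(-5))
pH = 4.3979

4.3979


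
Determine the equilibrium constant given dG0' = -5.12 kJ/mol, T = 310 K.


Keq = exp(-dG0 * 1000 / (R * T))
Keq = exp(-(-5.12) * 1000 / (8.314 * 310))
Keq = 7.2903

7.2903


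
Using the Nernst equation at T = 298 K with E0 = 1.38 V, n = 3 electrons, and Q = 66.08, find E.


E = E0 - (RT/nF) * ln(Q)
E = 1.38 - (8.314 * 298 / (3 * 96485)) * ln(66.08)
E = 1.3441 V

1.3441 V


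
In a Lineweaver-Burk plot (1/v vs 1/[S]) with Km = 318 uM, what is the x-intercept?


x-intercept = -1/Km
= -1/318
= -0.0031 1/uM

-0.0031 1/uM


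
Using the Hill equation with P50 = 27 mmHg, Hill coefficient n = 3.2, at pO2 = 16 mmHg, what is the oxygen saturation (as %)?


Y = pO2^n / (P50^n + pO2^n)
Y = 16^3.2 / (27^3.2 + 16^3.2)
Y = 15.78%

15.78%


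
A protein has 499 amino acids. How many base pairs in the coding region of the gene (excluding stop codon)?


Each amino acid = 1 codon = 3 bp
bp = 499 * 3 = 1497 bp

1497 bp


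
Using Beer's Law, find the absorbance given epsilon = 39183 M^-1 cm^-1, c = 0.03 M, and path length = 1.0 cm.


A = epsilon * c * l
A = 39183 * 0.03 * 1.0
A = 1175.49

1175.49


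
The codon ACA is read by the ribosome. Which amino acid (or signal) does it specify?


Standard genetic code lookup.
Codon ACA -> Thr

Thr


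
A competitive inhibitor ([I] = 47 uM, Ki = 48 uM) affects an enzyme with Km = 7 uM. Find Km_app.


Km_app = Km * (1 + [I]/Ki)
Km_app = 7 * (1 + 47/48)
Km_app = 13.8542 uM

13.8542 uM


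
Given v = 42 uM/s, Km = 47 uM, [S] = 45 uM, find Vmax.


Vmax = v * (Km + [S]) / [S]
Vmax = 42 * (47 + 45) / 45
Vmax = 85.8667 uM/s

85.8667 uM/s


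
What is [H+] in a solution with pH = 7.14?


[H+] = 10^(-pH)
[H+] = 10^(-7.14)
[H+] = 7.244e-08 M

7.244e-08 M


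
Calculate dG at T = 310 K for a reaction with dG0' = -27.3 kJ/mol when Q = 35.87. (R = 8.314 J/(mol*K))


dG = dG0' + RT * ln(Q) / 1000
dG = -27.3 + 8.314 * 310 * ln(35.87) / 1000
dG = -18.0734 kJ/mol

-18.0734 kJ/mol


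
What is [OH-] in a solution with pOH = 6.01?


[OH-] = 10^(-pOH)
[OH-] = 10^(-6.01)
[OH-] = 9.772e-07 M

9.772e-07 M


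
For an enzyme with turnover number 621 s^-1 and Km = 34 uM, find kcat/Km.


Catalytic efficiency = kcat / Km
= 621 / 34
= 18.2647 uM^-1*s^-1

18.2647 uM^-1*s^-1


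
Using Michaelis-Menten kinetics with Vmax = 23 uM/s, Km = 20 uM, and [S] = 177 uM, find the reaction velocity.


v = Vmax * [S] / (Km + [S])
v = 23 * 177 / (20 + 177)
v = 20.665 uM/s

20.665 uM/s


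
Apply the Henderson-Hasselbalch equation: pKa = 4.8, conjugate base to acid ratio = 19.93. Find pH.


pH = pKa + log10([A-]/[HA])
pH = 4.8 + log10(19.93)
pH = 6.0995

6.0995


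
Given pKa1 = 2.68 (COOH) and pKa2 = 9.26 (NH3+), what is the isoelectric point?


pI = (pKa1 + pKa2) / 2
pI = (2.68 + 9.26) / 2
pI = 5.97

5.97


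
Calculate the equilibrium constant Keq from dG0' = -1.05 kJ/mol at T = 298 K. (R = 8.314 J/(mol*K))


Keq = exp(-dG0 * 1000 / (R * T))
Keq = exp(-(-1.05) * 1000 / (8.314 * 298))
Keq = 1.5278

1.5278


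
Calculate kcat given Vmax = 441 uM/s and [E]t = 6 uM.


kcat = Vmax / [E]t
kcat = 441 / 6
kcat = 73.5 s^-1

73.5 s^-1


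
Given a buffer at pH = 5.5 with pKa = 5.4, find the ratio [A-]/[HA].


[A-]/[HA] = 10^(pH - pKa)
= 10^(5.5 - 5.4)
= 1.2589

1.2589


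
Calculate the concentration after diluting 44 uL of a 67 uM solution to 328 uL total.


C2 = C1 * V1 / V2
C2 = 67 * 44 / 328
C2 = 8.9878 uM

8.9878 uM


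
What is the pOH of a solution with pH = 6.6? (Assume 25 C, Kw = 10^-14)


pOH = 14 - pH
pOH = 14 - 6.6
pOH = 7.4

7.4


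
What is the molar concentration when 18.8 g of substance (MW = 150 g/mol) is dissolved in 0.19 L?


C = (mass / MW) / volume
C = (18.8 / 150) / 0.19
C = 0.6596 M

0.6596 M


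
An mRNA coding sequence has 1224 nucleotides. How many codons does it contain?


codons = nucleotides / 3
codons = 1224 / 3 = 408

408


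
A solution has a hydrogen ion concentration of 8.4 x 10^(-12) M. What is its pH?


pH = -log10([H+])
pH = -log10(8.4 x 10^(-12))
pH = 11.0757

11.0757


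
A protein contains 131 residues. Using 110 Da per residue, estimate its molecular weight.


MW = n_residues * 110 Da
MW = 131 * 110
MW = 14410 Da

14410 Da


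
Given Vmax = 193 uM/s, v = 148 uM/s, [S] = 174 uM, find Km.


Km = [S] * (Vmax - v) / v
Km = 174 * (193 - 148) / 148
Km = 52.9054 uM

52.9054 uM


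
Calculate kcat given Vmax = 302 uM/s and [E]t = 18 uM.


kcat = Vmax / [E]t
kcat = 302 / 18
kcat = 16.7778 s^-1

16.7778 s^-1


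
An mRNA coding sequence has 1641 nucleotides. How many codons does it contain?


codons = nucleotides / 3
codons = 1641 / 3 = 547

547


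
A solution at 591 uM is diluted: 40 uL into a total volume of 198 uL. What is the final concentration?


C2 = C1 * V1 / V2
C2 = 591 * 40 / 198
C2 = 119.3939 uM

119.3939 uM


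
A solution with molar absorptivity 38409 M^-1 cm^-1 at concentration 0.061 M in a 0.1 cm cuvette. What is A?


A = epsilon * c * l
A = 38409 * 0.061 * 0.1
A = 234.2949

234.2949


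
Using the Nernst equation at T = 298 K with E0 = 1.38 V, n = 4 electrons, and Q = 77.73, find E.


E = E0 - (RT/nF) * ln(Q)
E = 1.38 - (8.314 * 298 / (4 * 96485)) * ln(77.73)
E = 1.3521 V

1.3521 V


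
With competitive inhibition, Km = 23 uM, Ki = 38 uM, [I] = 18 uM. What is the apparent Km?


Km_app = Km * (1 + [I]/Ki)
Km_app = 23 * (1 + 18/38)
Km_app = 33.8947 uM

33.8947 uM


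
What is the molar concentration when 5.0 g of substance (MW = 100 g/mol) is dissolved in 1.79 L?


C = (mass / MW) / volume
C = (5.0 / 100) / 1.79
C = 0.0279 M

0.0279 M


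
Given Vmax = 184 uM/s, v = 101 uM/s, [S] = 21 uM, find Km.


Km = [S] * (Vmax - v) / v
Km = 21 * (184 - 101) / 101
Km = 17.2574 uM

17.2574 uM


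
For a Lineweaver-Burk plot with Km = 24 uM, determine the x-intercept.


x-intercept = -1/Km
= -1/24
= -0.0417 1/uM

-0.0417 1/uM


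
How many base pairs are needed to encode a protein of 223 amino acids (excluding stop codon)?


Each amino acid = 1 codon = 3 bp
bp = 223 * 3 = 669 bp

669 bp


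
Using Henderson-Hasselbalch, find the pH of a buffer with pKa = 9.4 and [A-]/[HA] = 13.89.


pH = pKa + log10([A-]/[HA])
pH = 9.4 + log10(13.89)
pH = 10.5427

10.5427


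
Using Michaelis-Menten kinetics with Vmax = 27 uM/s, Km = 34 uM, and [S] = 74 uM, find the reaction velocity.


v = Vmax * [S] / (Km + [S])
v = 27 * 74 / (34 + 74)
v = 18.5 uM/s

18.5 uM/s


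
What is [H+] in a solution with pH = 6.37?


[H+] = 10^(-pH)
[H+] = 10^(-6.37)
[H+] = 4.266e-07 M

4.266e-07 M


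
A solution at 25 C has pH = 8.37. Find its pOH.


pOH = 14 - pH
pOH = 14 - 8.37
pOH = 5.63

5.63


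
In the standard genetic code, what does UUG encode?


Standard genetic code lookup.
Codon UUG -> Leu

Leu


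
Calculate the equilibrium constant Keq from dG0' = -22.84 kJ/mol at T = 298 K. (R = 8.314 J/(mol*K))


Keq = exp(-dG0 * 1000 / (R * T))
Keq = exp(-(-22.84) * 1000 / (8.314 * 298))
Keq = 10083.9752

10083.9752


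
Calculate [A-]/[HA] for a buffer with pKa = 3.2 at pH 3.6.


[A-]/[HA] = 10^(pH - pKa)
= 10^(3.6 - 3.2)
= 2.5119

2.5119


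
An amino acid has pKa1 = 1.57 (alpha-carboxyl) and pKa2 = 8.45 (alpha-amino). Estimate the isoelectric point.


pI = (pKa1 + pKa2) / 2
pI = (1.57 + 8.45) / 2
pI = 5.01

5.01


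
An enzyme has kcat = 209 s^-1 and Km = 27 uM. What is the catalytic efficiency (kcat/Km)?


Catalytic efficiency = kcat / Km
= 209 / 27
= 7.7407 uM^-1*s^-1

7.7407 uM^-1*s^-1


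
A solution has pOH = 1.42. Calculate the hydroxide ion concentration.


[OH-] = 10^(-pOH)
[OH-] = 10^(-1.42)
[OH-] = 0.038 M

0.038 M


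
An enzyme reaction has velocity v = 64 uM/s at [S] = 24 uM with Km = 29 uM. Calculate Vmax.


Vmax = v * (Km + [S]) / [S]
Vmax = 64 * (29 + 24) / 24
Vmax = 141.3333 uM/s

141.3333 uM/s


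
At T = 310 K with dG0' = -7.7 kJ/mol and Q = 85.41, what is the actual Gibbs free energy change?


dG = dG0' + RT * ln(Q) / 1000
dG = -7.7 + 8.314 * 310 * ln(85.41) / 1000
dG = 3.7626 kJ/mol

3.7626 kJ/mol


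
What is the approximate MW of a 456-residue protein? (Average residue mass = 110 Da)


MW = n_residues * 110 Da
MW = 456 * 110
MW = 50160 Da

50160 Da


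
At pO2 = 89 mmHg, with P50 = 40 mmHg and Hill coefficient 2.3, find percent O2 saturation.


Y = pO2^n / (P50^n + pO2^n)
Y = 89^2.3 / (40^2.3 + 89^2.3)
Y = 86.29%

86.29%


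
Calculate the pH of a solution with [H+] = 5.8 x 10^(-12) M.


pH = -log10([H+])
pH = -log10(5.8 x 10^(-12))
pH = 11.2366

11.2366


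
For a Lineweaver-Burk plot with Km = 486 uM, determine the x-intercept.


x-intercept = -1/Km
= -1/486
= -0.0021 1/uM

-0.0021 1/uM


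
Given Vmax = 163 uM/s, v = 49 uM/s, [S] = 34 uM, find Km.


Km = [S] * (Vmax - v) / v
Km = 34 * (163 - 49) / 49
Km = 79.102 uM

79.102 uM


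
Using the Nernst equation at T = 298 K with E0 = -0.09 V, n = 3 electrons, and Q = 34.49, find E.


E = E0 - (RT/nF) * ln(Q)
E = -0.09 - (8.314 * 298 / (3 * 96485)) * ln(34.49)
E = -0.1203 V

-0.1203 V


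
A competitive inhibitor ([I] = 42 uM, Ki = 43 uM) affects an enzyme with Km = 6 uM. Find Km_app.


Km_app = Km * (1 + [I]/Ki)
Km_app = 6 * (1 + 42/43)
Km_app = 11.8605 uM

11.8605 uM


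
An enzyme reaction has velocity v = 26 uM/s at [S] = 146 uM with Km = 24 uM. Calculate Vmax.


Vmax = v * (Km + [S]) / [S]
Vmax = 26 * (24 + 146) / 146
Vmax = 30.274 uM/s

30.274 uM/s


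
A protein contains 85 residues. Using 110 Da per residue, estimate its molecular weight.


MW = n_residues * 110 Da
MW = 85 * 110
MW = 9350 Da

9350 Da


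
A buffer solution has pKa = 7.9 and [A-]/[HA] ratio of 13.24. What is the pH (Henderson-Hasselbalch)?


pH = pKa + log10([A-]/[HA])
pH = 7.9 + log10(13.24)
pH = 9.0219

9.0219


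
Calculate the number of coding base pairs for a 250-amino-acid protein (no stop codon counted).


Each amino acid = 1 codon = 3 bp
bp = 250 * 3 = 750 bp

750 bp


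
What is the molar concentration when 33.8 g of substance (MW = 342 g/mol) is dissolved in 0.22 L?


C = (mass / MW) / volume
C = (33.8 / 342) / 0.22
C = 0.4492 M

0.4492 M


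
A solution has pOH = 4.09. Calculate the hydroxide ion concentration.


[OH-] = 10^(-pOH)
[OH-] = 10^(-4.09)
[OH-] = 8.128e-05 M

8.128e-05 M


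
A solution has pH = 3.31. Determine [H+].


[H+] = 10^(-pH)
[H+] = 10^(-3.31)
[H+] = 4.898e-04 M

4.898e-04 M


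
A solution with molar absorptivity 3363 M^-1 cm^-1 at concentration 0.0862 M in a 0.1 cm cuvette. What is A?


A = epsilon * c * l
A = 3363 * 0.0862 * 0.1
A = 28.9891

28.9891


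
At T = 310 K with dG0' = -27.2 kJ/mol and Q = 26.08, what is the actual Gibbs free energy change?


dG = dG0' + RT * ln(Q) / 1000
dG = -27.2 + 8.314 * 310 * ln(26.08) / 1000
dG = -18.7949 kJ/mol

-18.7949 kJ/mol


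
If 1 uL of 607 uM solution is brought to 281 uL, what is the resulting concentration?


C2 = C1 * V1 / V2
C2 = 607 * 1 / 281
C2 = 2.1601 uM

2.1601 uM


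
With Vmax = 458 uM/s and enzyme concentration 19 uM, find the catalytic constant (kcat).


kcat = Vmax / [E]t
kcat = 458 / 19
kcat = 24.1053 s^-1

24.1053 s^-1


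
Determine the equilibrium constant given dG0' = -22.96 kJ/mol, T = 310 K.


Keq = exp(-dG0 * 1000 / (R * T))
Keq = exp(-(-22.96) * 1000 / (8.314 * 310))
Keq = 7393.8914

7393.8914


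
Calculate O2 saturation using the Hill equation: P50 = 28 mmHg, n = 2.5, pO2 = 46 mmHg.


Y = pO2^n / (P50^n + pO2^n)
Y = 46^2.5 / (28^2.5 + 46^2.5)
Y = 77.58%

77.58%


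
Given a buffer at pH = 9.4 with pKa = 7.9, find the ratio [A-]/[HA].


[A-]/[HA] = 10^(pH - pKa)
= 10^(9.4 - 7.9)
= 31.6228

31.6228


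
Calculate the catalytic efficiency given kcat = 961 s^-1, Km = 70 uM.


Catalytic efficiency = kcat / Km
= 961 / 70
= 13.7286 uM^-1*s^-1

13.7286 uM^-1*s^-1


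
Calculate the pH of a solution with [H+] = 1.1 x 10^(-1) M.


pH = -log10([H+])
pH = -log10(1.1 x 10^(-1))
pH = 0.9586

0.9586


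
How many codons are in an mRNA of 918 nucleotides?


codons = nucleotides / 3
codons = 918 / 3 = 306

306


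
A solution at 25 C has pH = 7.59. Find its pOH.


pOH = 14 - pH
pOH = 14 - 7.59
pOH = 6.41

6.41


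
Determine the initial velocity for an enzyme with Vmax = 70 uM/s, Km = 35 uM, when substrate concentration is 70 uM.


v = Vmax * [S] / (Km + [S])
v = 70 * 70 / (35 + 70)
v = 46.6667 uM/s

46.6667 uM/s


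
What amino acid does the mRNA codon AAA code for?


Standard genetic code lookup.
Codon AAA -> Lys

Lys


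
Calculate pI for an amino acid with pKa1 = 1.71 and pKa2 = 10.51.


pI = (pKa1 + pKa2) / 2
pI = (1.71 + 10.51) / 2
pI = 6.11

6.11


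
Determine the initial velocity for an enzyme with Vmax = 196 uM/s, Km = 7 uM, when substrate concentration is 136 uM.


v = Vmax * [S] / (Km + [S])
v = 196 * 136 / (7 + 136)
v = 186.4056 uM/s

186.4056 uM/s


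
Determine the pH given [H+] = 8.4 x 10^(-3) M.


pH = -log10([H+])
pH = -log10(8.4 x 10^(-3))
pH = 2.0757

2.0757


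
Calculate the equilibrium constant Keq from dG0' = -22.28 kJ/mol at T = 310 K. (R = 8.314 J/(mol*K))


Keq = exp(-dG0 * 1000 / (R * T))
Keq = exp(-(-22.28) * 1000 / (8.314 * 310))
Keq = 5679.2334

5679.2334


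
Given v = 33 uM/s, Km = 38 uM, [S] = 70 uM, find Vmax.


Vmax = v * (Km + [S]) / [S]
Vmax = 33 * (38 + 70) / 70
Vmax = 50.9143 uM/s

50.9143 uM/s


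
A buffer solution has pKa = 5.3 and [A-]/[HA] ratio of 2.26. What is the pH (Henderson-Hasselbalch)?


pH = pKa + log10([A-]/[HA])
pH = 5.3 + log10(2.26)
pH = 5.6541

5.6541


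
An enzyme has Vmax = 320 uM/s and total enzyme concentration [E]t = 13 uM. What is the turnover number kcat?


kcat = Vmax / [E]t
kcat = 320 / 13
kcat = 24.6154 s^-1

24.6154 s^-1


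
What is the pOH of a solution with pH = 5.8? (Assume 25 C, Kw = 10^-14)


pOH = 14 - pH
pOH = 14 - 5.8
pOH = 8.2

8.2


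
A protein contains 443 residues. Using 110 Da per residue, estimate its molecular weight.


MW = n_residues * 110 Da
MW = 443 * 110
MW = 48730 Da

48730 Da


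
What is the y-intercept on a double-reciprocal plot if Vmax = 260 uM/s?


y-intercept = 1/Vmax
= 1/260
= 0.0038 s/uM

0.0038 s/uM


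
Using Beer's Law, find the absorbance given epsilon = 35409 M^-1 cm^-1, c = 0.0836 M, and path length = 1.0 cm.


A = epsilon * c * l
A = 35409 * 0.0836 * 1.0
A = 2960.1924

2960.1924


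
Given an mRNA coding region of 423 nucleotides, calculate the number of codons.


codons = nucleotides / 3
codons = 423 / 3 = 141

141


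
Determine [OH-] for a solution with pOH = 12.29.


[OH-] = 10^(-pOH)
[OH-] = 10^(-12.29)
[OH-] = 5.129e-13 M

5.129e-13 M


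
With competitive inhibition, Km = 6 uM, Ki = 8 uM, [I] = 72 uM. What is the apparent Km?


Km_app = Km * (1 + [I]/Ki)
Km_app = 6 * (1 + 72/8)
Km_app = 60.0 uM

60.0 uM


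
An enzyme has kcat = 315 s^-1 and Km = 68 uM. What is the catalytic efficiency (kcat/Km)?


Catalytic efficiency = kcat / Km
= 315 / 68
= 4.6324 uM^-1*s^-1

4.6324 uM^-1*s^-1


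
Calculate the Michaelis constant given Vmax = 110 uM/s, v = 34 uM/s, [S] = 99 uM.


Km = [S] * (Vmax - v) / v
Km = 99 * (110 - 34) / 34
Km = 221.2941 uM

221.2941 uM


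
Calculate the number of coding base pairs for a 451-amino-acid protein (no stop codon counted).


Each amino acid = 1 codon = 3 bp
bp = 451 * 3 = 1353 bp

1353 bp


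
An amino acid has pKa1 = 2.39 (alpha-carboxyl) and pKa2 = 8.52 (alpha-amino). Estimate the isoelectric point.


pI = (pKa1 + pKa2) / 2
pI = (2.39 + 8.52) / 2
pI = 5.455

5.455


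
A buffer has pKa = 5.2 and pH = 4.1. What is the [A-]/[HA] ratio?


[A-]/[HA] = 10^(pH - pKa)
= 10^(4.1 - 5.2)
= 0.0794

0.0794


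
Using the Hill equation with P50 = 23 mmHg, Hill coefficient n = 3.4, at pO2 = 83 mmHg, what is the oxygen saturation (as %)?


Y = pO2^n / (P50^n + pO2^n)
Y = 83^3.4 / (23^3.4 + 83^3.4)
Y = 98.74%

98.74%


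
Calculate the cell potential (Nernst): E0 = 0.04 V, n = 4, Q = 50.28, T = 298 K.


E = E0 - (RT/nF) * ln(Q)
E = 0.04 - (8.314 * 298 / (4 * 96485)) * ln(50.28)
E = 0.0149 V

0.0149 V


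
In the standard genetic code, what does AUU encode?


Standard genetic code lookup.
Codon AUU -> Ile

Ile


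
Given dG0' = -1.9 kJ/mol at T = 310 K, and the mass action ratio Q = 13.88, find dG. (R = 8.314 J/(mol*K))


dG = dG0' + RT * ln(Q) / 1000
dG = -1.9 + 8.314 * 310 * ln(13.88) / 1000
dG = 4.8796 kJ/mol

4.8796 kJ/mol


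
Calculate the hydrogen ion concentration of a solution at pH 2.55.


[H+] = 10^(-pH)
[H+] = 10^(-2.55)
[H+] = 0.0028 M

0.0028 M


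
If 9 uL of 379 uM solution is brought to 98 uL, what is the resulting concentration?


C2 = C1 * V1 / V2
C2 = 379 * 9 / 98
C2 = 34.8061 uM

34.8061 uM


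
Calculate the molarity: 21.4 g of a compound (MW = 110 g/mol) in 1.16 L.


C = (mass / MW) / volume
C = (21.4 / 110) / 1.16
C = 0.1677 M

0.1677 M


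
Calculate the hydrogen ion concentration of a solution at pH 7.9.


[H+] = 10^(-pH)
[H+] = 10^(-7.9)
[H+] = 1.259e-08 M

1.259e-08 M


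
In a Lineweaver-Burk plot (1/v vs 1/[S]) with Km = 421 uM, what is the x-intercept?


x-intercept = -1/Km
= -1/421
= -0.0024 1/uM

-0.0024 1/uM


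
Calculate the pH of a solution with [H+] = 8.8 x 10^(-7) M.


pH = -log10([H+])
pH = -log10(8.8 x 10^(-7))
pH = 6.0555

6.0555


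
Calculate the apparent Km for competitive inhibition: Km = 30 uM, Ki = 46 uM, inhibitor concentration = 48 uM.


Km_app = Km * (1 + [I]/Ki)
Km_app = 30 * (1 + 48/46)
Km_app = 61.3043 uM

61.3043 uM


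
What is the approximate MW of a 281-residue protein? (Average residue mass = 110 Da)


MW = n_residues * 110 Da
MW = 281 * 110
MW = 30910 Da

30910 Da


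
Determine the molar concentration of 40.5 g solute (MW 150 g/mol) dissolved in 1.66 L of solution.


C = (mass / MW) / volume
C = (40.5 / 150) / 1.66
C = 0.1627 M

0.1627 M


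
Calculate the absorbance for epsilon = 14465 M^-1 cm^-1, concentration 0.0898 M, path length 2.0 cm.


A = epsilon * c * l
A = 14465 * 0.0898 * 2.0
A = 2597.914

2597.914


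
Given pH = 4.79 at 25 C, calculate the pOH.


pOH = 14 - pH
pOH = 14 - 4.79
pOH = 9.21

9.21


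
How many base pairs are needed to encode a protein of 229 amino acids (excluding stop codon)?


Each amino acid = 1 codon = 3 bp
bp = 229 * 3 = 687 bp

687 bp


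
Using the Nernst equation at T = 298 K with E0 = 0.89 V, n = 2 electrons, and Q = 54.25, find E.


E = E0 - (RT/nF) * ln(Q)
E = 0.89 - (8.314 * 298 / (2 * 96485)) * ln(54.25)
E = 0.8387 V

0.8387 V


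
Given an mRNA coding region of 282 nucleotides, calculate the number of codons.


codons = nucleotides / 3
codons = 282 / 3 = 94

94


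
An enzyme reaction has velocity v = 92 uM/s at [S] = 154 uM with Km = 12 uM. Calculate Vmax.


Vmax = v * (Km + [S]) / [S]
Vmax = 92 * (12 + 154) / 154
Vmax = 99.1688 uM/s

99.1688 uM/s


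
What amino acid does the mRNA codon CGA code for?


Standard genetic code lookup.
Codon CGA -> Arg

Arg


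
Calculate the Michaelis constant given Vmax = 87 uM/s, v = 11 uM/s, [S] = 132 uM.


Km = [S] * (Vmax - v) / v
Km = 132 * (87 - 11) / 11
Km = 912.0 uM

912.0 uM


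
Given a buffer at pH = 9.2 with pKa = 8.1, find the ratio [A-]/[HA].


[A-]/[HA] = 10^(pH - pKa)
= 10^(9.2 - 8.1)
= 12.5893

12.5893


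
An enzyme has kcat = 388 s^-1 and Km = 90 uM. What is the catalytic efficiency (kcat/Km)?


Catalytic efficiency = kcat / Km
= 388 / 90
= 4.3111 uM^-1*s^-1

4.3111 uM^-1*s^-1


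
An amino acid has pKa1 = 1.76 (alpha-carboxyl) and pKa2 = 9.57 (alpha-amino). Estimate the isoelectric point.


pI = (pKa1 + pKa2) / 2
pI = (1.76 + 9.57) / 2
pI = 5.665

5.665


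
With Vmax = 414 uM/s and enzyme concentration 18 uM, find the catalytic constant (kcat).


kcat = Vmax / [E]t
kcat = 414 / 18
kcat = 23.0 s^-1

23.0 s^-1


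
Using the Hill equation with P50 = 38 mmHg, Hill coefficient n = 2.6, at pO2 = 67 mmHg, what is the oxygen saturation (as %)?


Y = pO2^n / (P50^n + pO2^n)
Y = 67^2.6 / (38^2.6 + 67^2.6)
Y = 81.37%

81.37%


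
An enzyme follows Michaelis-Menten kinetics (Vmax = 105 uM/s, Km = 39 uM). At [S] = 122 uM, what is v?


v = Vmax * [S] / (Km + [S])
v = 105 * 122 / (39 + 122)
v = 79.5652 uM/s

79.5652 uM/s


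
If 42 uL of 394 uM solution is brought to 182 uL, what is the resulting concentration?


C2 = C1 * V1 / V2
C2 = 394 * 42 / 182
C2 = 90.9231 uM

90.9231 uM


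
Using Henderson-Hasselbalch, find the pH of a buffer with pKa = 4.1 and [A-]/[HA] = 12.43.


pH = pKa + log10([A-]/[HA])
pH = 4.1 + log10(12.43)
pH = 5.1945

5.1945


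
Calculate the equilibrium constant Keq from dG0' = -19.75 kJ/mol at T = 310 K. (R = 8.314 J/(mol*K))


Keq = exp(-dG0 * 1000 / (R * T))
Keq = exp(-(-19.75) * 1000 / (8.314 * 310))
Keq = 2128.0031

2128.0031


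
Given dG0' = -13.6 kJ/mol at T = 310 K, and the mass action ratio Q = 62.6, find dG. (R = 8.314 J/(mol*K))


dG = dG0' + RT * ln(Q) / 1000
dG = -13.6 + 8.314 * 310 * ln(62.6) / 1000
dG = -2.9381 kJ/mol

-2.9381 kJ/mol


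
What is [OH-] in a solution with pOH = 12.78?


[OH-] = 10^(-pOH)
[OH-] = 10^(-12.78)
[OH-] = 1.660e-13 M

1.660e-13 M


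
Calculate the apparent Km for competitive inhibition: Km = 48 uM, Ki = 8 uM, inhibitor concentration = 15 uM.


Km_app = Km * (1 + [I]/Ki)
Km_app = 48 * (1 + 15/8)
Km_app = 138.0 uM

138.0 uM


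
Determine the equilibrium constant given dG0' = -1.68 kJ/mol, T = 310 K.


Keq = exp(-dG0 * 1000 / (R * T))
Keq = exp(-(-1.68) * 1000 / (8.314 * 310))
Keq = 1.9191

1.9191


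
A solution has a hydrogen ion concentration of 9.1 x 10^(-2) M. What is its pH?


pH = -log10([H+])
pH = -log10(9.1 x 10^(-2))
pH = 1.041

1.041


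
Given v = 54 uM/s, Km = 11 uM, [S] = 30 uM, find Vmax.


Vmax = v * (Km + [S]) / [S]
Vmax = 54 * (11 + 30) / 30
Vmax = 73.8 uM/s

73.8 uM/s


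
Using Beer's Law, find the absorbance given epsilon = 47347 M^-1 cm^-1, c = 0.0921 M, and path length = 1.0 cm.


A = epsilon * c * l
A = 47347 * 0.0921 * 1.0
A = 4360.6587

4360.6587


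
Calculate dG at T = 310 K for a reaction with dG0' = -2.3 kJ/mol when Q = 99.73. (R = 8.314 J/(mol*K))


dG = dG0' + RT * ln(Q) / 1000
dG = -2.3 + 8.314 * 310 * ln(99.73) / 1000
dG = 9.5621 kJ/mol

9.5621 kJ/mol


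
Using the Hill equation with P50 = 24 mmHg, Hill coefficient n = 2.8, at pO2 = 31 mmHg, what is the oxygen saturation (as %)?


Y = pO2^n / (P50^n + pO2^n)
Y = 31^2.8 / (24^2.8 + 31^2.8)
Y = 67.19%

67.19%
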